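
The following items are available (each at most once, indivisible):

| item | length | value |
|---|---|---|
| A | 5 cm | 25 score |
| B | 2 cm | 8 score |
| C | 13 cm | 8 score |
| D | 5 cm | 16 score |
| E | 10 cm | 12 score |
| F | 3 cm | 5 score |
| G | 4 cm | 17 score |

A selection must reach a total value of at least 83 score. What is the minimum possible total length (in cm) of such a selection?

Subsets with value ≥ 83, sorted by total length:
- A+B+D+E+F+G: length 29, value 83
- A+B+C+D+E+G: length 39, value 86
- A+C+D+E+F+G: length 40, value 83
Minimum length: 29 cm.

29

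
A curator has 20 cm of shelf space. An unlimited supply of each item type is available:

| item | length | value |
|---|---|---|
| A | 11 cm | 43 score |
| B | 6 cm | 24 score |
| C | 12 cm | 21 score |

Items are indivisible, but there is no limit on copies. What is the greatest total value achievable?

72 score

Best value-per-unit is B at 24/6, and filling with it alone uses length 3×6=18. No mix of the others beats 3×24 = 72.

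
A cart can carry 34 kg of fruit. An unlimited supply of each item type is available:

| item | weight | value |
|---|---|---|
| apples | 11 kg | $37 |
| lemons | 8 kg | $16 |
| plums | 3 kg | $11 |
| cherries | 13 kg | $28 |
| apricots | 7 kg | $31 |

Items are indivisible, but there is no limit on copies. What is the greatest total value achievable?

Best value-per-unit is apricots at 31/7; filling with it alone gives 4×31 = 124.
Optimal mix: 2×plums + 4×apricots → weight 34, value 146.

$146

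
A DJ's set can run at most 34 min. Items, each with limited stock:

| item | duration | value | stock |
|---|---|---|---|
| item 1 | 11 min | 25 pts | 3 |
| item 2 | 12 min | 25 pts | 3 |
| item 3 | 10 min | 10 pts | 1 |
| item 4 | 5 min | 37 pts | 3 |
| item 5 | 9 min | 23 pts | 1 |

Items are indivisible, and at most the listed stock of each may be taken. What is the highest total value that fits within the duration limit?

Top feasible selections:
- 1×item 3 + 3×item 4 + 1×item 5: duration 34, value 144
- 1×item 1 + 3×item 4: duration 26, value 136
- 1×item 2 + 3×item 4: duration 27, value 136
Best: 144 pts.

144 pts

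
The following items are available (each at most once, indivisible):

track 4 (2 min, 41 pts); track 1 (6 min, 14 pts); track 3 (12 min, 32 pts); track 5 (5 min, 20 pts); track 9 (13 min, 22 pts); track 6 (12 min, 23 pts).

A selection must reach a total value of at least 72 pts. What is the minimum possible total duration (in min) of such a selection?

13

Subsets with value ≥ 72, sorted by total duration:
- track 4+track 1+track 5: duration 13, value 75
- track 4+track 3: duration 14, value 73
- track 4+track 3+track 5: duration 19, value 93
Minimum duration: 13 min.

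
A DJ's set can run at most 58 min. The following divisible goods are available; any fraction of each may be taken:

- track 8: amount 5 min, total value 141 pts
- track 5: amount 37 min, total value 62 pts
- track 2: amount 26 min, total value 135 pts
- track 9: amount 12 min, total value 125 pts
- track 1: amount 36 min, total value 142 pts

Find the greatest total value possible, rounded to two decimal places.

460.17

Take in order of value per unit:
- track 8 (141/5 per unit): all 5 → value 141, running total 141.00
- track 9 (125/12 per unit): all 12 → value 125, running total 266.00
- track 2 (135/26 per unit): all 26 → value 135, running total 401.00
- track 1 (142/36 per unit): 15 of 36 → value 15×142/36 = 59.1667, running total 460.17
Total 460.17.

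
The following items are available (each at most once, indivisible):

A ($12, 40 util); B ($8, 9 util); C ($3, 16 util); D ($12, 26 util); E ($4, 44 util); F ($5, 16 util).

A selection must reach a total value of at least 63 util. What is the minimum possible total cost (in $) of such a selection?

12

Subsets with value ≥ 63, sorted by total cost:
- C+E+F: cost 12, value 76
- B+C+E: cost 15, value 69
- A+E: cost 16, value 84
- D+E: cost 16, value 70
Minimum cost: 12 $.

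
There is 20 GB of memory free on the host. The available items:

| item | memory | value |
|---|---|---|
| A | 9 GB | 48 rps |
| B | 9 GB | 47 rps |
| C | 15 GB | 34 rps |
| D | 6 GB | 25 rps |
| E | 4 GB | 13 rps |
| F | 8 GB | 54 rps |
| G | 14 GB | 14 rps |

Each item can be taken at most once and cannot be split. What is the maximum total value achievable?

102 rps

Check high-value combinations within 20 GB:
- A+F: memory 9+8=17, value 48+54=102
- B+F: memory 9+8=17, value 47+54=101
- A+B: memory 9+9=18, value 48+47=95
- D+E+F: memory 6+4+8=18, value 25+13+54=92
Best: 102 rps.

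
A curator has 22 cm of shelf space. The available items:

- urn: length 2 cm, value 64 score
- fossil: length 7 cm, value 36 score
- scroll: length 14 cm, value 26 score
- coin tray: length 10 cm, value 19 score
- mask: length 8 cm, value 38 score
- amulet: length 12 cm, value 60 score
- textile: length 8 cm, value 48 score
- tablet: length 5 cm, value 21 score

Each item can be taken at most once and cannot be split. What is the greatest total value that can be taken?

This is a 0/1 knapsack; check combinations near the capacity.
- urn+amulet+textile: length 2+12+8=22, value 64+60+48=172
- urn+fossil+textile+tablet: length 2+7+8+5=22, value 64+36+48+21=169
- urn+mask+amulet: length 2+8+12=22, value 64+38+60=162
Best: 172 score.

172 score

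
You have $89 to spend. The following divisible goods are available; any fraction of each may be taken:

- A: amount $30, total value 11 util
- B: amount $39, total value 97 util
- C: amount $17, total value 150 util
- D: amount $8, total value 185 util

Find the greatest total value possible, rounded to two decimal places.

441.17

Take in order of value per unit:
- D (185/8 per unit): all 8 → value 185, running total 185.00
- C (150/17 per unit): all 17 → value 150, running total 335.00
- B (97/39 per unit): all 39 → value 97, running total 432.00
- A (11/30 per unit): 25 of 30 → value 25×11/30 = 9.1667, running total 441.17
Total 441.17.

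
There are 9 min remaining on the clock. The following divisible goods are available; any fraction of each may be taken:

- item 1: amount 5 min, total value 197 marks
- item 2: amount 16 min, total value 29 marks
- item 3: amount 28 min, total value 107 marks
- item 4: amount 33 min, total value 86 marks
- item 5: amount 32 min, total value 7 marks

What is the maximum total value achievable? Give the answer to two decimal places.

Take in order of value per unit:
- item 1 (197/5 per unit): all 5 → value 197, running total 197.00
- item 3 (107/28 per unit): 4 of 28 → value 4×107/28 = 15.2857, running total 212.29
Total 212.29.

212.29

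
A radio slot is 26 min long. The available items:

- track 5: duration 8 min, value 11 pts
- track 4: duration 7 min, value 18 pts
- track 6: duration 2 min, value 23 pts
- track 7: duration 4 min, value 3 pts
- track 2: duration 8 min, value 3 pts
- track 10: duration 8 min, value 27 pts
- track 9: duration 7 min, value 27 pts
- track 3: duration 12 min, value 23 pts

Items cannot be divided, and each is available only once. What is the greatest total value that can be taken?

Check high-value combinations within 26 min:
- track 4+track 6+track 10+track 9: duration 7+2+8+7=24, value 18+23+27+27=95
- track 5+track 6+track 10+track 9: duration 8+2+8+7=25, value 11+23+27+27=88
- track 6+track 7+track 10+track 9: duration 2+4+8+7=21, value 23+3+27+27=80
- track 6+track 2+track 10+track 9: duration 2+8+8+7=25, value 23+3+27+27=80
Best: 95 pts.

95 pts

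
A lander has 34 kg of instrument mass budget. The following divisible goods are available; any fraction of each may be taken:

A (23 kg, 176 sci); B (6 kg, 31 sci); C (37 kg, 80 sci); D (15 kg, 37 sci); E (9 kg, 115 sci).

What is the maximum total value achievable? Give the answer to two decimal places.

301.33

Take in order of value per unit:
- E (115/9 per unit): all 9 → value 115, running total 115.00
- A (176/23 per unit): all 23 → value 176, running total 291.00
- B (31/6 per unit): 2 of 6 → value 2×31/6 = 10.3333, running total 301.33
Total 301.33.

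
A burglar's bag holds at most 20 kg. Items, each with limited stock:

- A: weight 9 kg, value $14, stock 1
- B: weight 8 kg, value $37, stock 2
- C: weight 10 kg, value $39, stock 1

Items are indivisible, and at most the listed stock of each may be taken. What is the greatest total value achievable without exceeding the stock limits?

Top feasible selections:
- 1×B + 1×C: weight 18, value 76
- 2×B: weight 16, value 74
Best: $76.

$76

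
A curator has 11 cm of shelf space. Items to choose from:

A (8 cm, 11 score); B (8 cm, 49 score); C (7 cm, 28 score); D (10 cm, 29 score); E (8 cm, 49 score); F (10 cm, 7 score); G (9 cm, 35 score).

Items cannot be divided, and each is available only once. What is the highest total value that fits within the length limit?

This is a 0/1 knapsack; check combinations near the capacity.
- B: length 8, value 49
- E: length 8, value 49
- G: length 9, value 35
- D: length 10, value 29
Best: 49 score.

49 score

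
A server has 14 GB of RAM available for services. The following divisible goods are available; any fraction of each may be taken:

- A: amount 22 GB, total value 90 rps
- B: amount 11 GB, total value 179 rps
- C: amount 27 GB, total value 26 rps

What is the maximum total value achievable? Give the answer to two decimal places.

Take in order of value per unit:
- B (179/11 per unit): all 11 → value 179, running total 179.00
- A (90/22 per unit): 3 of 22 → value 3×90/22 = 12.2727, running total 191.27
Total 191.27.

191.27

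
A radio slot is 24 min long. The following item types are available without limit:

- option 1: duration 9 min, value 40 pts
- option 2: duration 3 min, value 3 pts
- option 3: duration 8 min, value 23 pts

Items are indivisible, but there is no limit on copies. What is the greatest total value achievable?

86 pts

Best value-per-unit is option 1 at 40/9; filling with it alone gives 2×40 = 80.
Optimal mix: 2×option 1 + 2×option 2 → duration 24, value 86.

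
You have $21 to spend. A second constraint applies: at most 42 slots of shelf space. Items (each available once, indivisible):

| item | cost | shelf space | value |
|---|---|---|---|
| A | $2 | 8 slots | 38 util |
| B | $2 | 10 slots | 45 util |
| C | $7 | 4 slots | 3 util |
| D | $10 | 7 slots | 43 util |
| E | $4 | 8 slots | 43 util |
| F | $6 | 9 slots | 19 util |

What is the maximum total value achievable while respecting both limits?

169 util

Feasible sets respecting both limits:
- A+B+D+E: cost 18, shelf space 33, value 169
- A+B+C+E+F: cost 21, shelf space 39, value 148
- A+B+D+F: cost 20, shelf space 34, value 145
Best: 169 util.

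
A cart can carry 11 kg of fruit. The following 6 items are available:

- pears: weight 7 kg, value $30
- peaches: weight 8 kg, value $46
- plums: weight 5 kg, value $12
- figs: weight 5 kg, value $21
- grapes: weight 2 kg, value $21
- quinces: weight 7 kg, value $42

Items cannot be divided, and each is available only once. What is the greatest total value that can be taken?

$67

This is a 0/1 knapsack; check combinations near the capacity.
- peaches+grapes: weight 8+2=10, value 46+21=67
- grapes+quinces: weight 2+7=9, value 21+42=63
- pears+grapes: weight 7+2=9, value 30+21=51
- peaches: weight 8, value 46
- figs+grapes: weight 5+2=7, value 21+21=42
Best: $67.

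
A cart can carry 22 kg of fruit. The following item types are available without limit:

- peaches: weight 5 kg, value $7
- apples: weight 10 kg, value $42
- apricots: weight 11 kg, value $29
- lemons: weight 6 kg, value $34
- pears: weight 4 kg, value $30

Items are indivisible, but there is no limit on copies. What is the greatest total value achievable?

Best value-per-unit is pears at 30/4; filling with it alone gives 5×30 = 150.
Optimal mix: 1×lemons + 4×pears → weight 22, value 154.

$154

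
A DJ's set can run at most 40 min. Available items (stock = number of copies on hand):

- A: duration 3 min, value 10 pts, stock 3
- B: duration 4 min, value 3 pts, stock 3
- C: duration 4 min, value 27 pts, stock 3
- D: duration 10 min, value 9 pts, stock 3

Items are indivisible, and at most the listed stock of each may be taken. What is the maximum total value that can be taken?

Best selections within duration 40 and stock limits:
- 3×A + 2×B + 3×C + 1×D: duration 39, value 126
- 3×A + 1×B + 3×C + 1×D: duration 35, value 123
Best: 126 pts.

126 pts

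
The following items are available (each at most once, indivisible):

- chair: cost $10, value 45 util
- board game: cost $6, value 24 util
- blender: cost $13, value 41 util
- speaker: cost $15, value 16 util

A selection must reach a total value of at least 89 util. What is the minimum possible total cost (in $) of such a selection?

29

Subsets with value ≥ 89, sorted by total cost:
- chair+board game+blender: cost 29, value 110
- chair+blender+speaker: cost 38, value 102
- chair+board game+blender+speaker: cost 44, value 126
Minimum cost: 29 $.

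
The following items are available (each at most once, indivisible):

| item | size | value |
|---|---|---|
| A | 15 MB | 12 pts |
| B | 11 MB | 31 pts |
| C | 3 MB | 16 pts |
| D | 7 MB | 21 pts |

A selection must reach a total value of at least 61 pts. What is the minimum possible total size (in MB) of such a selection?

21

Subsets with value ≥ 61, sorted by total size:
- B+C+D: size 21, value 68
- A+B+D: size 33, value 64
Minimum size: 21 MB.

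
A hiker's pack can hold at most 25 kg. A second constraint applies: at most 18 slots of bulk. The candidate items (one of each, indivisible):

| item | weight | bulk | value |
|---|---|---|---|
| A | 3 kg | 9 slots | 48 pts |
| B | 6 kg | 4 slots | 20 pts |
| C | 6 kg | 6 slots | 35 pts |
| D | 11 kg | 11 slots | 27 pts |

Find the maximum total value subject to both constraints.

83 pts

Feasible sets respecting both limits:
- A+C: weight 9, bulk 15, value 83
- A+B: weight 9, bulk 13, value 68
- C+D: weight 17, bulk 17, value 62
Best: 83 pts.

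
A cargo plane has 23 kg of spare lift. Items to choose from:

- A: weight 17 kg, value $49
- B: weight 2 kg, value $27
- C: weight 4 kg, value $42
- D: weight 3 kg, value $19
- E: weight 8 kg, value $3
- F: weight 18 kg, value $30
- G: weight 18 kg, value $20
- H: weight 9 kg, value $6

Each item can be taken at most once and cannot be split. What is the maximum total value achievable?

Check high-value combinations within 23 kg:
- A+B+C: weight 17+2+4=23, value 49+27+42=118
- A+B+D: weight 17+2+3=22, value 49+27+19=95
- B+C+D+H: weight 2+4+3+9=18, value 27+42+19+6=94
- B+C+D+E: weight 2+4+3+8=17, value 27+42+19+3=91
- A+C: weight 17+4=21, value 49+42=91
Best: $118.

$118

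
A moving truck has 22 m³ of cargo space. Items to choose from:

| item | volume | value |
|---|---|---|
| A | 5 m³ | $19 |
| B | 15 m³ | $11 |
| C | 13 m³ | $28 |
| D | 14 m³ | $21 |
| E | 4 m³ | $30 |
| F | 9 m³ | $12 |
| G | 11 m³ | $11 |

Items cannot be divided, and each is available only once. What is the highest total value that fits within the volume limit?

$77

Check high-value combinations within 22 m³:
- A+C+E: volume 5+13+4=22, value 19+28+30=77
- A+E+F: volume 5+4+9=18, value 19+30+12=61
- A+E+G: volume 5+4+11=20, value 19+30+11=60
Best: $77.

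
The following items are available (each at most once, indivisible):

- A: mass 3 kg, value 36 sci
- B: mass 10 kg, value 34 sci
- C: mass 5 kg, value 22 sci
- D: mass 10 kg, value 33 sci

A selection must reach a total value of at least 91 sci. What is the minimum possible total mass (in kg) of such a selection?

Subsets with value ≥ 91, sorted by total mass:
- A+B+C: mass 18, value 92
- A+C+D: mass 18, value 91
- A+B+D: mass 23, value 103
Minimum mass: 18 kg.

18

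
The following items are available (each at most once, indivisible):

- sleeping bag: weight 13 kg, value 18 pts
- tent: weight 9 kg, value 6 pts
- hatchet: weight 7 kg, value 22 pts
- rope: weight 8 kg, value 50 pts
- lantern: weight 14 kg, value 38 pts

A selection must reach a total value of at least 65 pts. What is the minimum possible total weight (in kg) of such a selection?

Subsets with value ≥ 65, sorted by total weight:
- hatchet+rope: weight 15, value 72
- sleeping bag+rope: weight 21, value 68
- rope+lantern: weight 22, value 88
- tent+hatchet+rope: weight 24, value 78
Minimum weight: 15 kg.

15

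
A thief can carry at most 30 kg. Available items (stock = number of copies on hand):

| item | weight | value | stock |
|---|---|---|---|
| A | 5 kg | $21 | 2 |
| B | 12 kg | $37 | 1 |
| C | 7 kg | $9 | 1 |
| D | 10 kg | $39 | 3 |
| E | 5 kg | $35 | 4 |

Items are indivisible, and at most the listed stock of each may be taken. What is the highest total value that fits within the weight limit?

$182

Best selections within weight 30 and stock limits:
- 2×A + 4×E: weight 30, value 182
- 1×D + 4×E: weight 30, value 179
Best: $182.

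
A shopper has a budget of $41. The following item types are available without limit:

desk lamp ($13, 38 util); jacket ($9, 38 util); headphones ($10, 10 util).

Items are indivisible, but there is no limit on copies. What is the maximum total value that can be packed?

152 util

Best value-per-unit is jacket at 38/9; filling with it alone gives 4×38 = 152.
Optimal mix: 1×desk lamp + 3×jacket → cost 40, value 152.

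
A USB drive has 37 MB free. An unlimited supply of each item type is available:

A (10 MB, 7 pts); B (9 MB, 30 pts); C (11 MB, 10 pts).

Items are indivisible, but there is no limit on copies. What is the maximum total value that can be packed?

Best value-per-unit is B at 30/9, and filling with it alone uses size 4×9=36. No mix of the others beats 4×30 = 120.

120 pts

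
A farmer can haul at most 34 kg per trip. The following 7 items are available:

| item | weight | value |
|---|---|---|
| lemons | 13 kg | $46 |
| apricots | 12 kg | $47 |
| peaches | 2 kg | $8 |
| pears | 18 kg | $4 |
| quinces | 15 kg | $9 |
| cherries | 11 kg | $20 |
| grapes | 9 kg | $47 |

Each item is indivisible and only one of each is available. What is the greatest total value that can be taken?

$140

This is a 0/1 knapsack; check combinations near the capacity.
- lemons+apricots+grapes: weight 13+12+9=34, value 46+47+47=140
- apricots+peaches+cherries+grapes: weight 12+2+11+9=34, value 47+8+20+47=122
- apricots+cherries+grapes: weight 12+11+9=32, value 47+20+47=114
- lemons+cherries+grapes: weight 13+11+9=33, value 46+20+47=113
Best: $140.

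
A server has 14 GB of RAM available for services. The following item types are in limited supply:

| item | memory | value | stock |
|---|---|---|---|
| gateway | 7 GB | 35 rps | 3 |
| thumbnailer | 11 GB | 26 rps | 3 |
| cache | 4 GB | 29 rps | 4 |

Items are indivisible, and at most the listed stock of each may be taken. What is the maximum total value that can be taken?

87 rps

Top feasible selections:
- 3×cache: memory 12, value 87
- 2×gateway: memory 14, value 70
- 1×gateway + 1×cache: memory 11, value 64
- 2×cache: memory 8, value 58
Best: 87 rps.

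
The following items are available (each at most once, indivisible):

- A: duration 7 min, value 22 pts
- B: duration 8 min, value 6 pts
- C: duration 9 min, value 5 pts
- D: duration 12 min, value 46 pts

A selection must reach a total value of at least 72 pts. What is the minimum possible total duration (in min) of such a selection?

27

Subsets with value ≥ 72, sorted by total duration:
- A+B+D: duration 27, value 74
- A+C+D: duration 28, value 73
- A+B+C+D: duration 36, value 79
Minimum duration: 27 min.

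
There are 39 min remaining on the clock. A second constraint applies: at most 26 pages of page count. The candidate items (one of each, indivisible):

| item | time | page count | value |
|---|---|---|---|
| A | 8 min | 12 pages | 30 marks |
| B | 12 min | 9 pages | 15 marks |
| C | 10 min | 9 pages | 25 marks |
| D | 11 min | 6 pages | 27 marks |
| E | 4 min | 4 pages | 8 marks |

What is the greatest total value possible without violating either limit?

67 marks

Feasible sets respecting both limits:
- B+C+D: time 33, page count 24, value 67
- A+D+E: time 23, page count 22, value 65
- A+C+E: time 22, page count 25, value 63
Best: 67 marks.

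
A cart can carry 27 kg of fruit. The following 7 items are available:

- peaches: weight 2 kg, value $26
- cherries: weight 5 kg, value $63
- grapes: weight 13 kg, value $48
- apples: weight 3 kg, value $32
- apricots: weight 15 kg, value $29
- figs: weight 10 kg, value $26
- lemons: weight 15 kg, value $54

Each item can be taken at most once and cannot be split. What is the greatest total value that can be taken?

$175

Check high-value combinations within 27 kg:
- peaches+cherries+apples+lemons: weight 2+5+3+15=25, value 26+63+32+54=175
- peaches+cherries+grapes+apples: weight 2+5+13+3=23, value 26+63+48+32=169
- peaches+cherries+apples+apricots: weight 2+5+3+15=25, value 26+63+32+29=150
- cherries+apples+lemons: weight 5+3+15=23, value 63+32+54=149
Best: $175.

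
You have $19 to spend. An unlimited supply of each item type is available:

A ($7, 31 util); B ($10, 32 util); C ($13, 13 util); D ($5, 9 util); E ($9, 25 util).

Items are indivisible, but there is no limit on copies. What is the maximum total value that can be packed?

71 util

Best value-per-unit is A at 31/7; filling with it alone gives 2×31 = 62.
Optimal mix: 2×A + 1×D → cost 19, value 71.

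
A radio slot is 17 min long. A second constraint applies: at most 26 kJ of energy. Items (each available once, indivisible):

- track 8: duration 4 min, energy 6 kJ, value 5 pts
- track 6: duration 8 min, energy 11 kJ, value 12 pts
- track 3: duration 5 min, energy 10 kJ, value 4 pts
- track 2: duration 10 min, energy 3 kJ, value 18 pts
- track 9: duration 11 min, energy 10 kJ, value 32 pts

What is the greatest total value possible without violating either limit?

Feasible sets respecting both limits:
- track 8+track 9: duration 15, energy 16, value 37
- track 3+track 9: duration 16, energy 20, value 36
- track 9: duration 11, energy 10, value 32
- track 8+track 2: duration 14, energy 9, value 23
Best: 37 pts.

37 pts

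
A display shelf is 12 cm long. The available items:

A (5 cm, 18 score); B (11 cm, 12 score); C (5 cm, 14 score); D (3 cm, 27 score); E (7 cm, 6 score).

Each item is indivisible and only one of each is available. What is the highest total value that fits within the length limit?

45 score

Check high-value combinations within 12 cm:
- A+D: length 5+3=8, value 18+27=45
- C+D: length 5+3=8, value 14+27=41
- D+E: length 3+7=10, value 27+6=33
- A+C: length 5+5=10, value 18+14=32
Best: 45 score.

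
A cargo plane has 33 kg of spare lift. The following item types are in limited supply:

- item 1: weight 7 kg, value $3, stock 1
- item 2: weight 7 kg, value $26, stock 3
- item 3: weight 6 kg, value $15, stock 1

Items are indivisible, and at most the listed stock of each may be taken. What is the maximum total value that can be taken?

Top feasible selections:
- 3×item 2 + 1×item 3: weight 27, value 93
- 1×item 1 + 3×item 2: weight 28, value 81
- 3×item 2: weight 21, value 78
Best: $93.

$93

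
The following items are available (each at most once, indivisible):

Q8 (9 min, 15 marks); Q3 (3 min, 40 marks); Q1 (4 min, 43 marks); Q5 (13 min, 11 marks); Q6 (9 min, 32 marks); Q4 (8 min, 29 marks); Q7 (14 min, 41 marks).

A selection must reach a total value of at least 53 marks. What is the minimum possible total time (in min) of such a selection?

7

Subsets with value ≥ 53, sorted by total time:
- Q3+Q1: time 7, value 83
- Q3+Q4: time 11, value 69
Minimum time: 7 min.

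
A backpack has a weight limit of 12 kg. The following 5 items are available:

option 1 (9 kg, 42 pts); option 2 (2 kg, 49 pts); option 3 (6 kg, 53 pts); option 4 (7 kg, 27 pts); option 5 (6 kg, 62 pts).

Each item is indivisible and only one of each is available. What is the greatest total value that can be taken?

115 pts

This is a 0/1 knapsack; check combinations near the capacity.
- option 3+option 5: weight 6+6=12, value 53+62=115
- option 2+option 5: weight 2+6=8, value 49+62=111
- option 2+option 3: weight 2+6=8, value 49+53=102
- option 1+option 2: weight 9+2=11, value 42+49=91
- option 2+option 4: weight 2+7=9, value 49+27=76
Best: 115 pts.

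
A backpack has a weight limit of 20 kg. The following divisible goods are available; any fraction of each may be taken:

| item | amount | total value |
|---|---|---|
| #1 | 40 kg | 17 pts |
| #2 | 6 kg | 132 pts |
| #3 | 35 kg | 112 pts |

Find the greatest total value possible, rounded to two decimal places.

176.80

Take in order of value per unit:
- #2 (132/6 per unit): all 6 → value 132, running total 132.00
- #3 (112/35 per unit): 14 of 35 → value 14×112/35 = 44.8000, running total 176.80
Total 176.80.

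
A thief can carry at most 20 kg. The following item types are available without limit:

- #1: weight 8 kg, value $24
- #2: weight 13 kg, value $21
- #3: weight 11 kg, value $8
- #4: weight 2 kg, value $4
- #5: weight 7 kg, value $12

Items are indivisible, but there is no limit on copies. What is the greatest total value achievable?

Best value-per-unit is #1 at 24/8; filling with it alone gives 2×24 = 48.
Optimal mix: 2×#1 + 2×#4 → weight 20, value 56.

$56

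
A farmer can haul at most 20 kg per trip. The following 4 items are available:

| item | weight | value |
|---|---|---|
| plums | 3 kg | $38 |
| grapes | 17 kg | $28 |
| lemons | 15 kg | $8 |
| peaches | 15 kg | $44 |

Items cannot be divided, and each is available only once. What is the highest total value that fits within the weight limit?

Check high-value combinations within 20 kg:
- plums+peaches: weight 3+15=18, value 38+44=82
- plums+grapes: weight 3+17=20, value 38+28=66
- plums+lemons: weight 3+15=18, value 38+8=46
Best: $82.

$82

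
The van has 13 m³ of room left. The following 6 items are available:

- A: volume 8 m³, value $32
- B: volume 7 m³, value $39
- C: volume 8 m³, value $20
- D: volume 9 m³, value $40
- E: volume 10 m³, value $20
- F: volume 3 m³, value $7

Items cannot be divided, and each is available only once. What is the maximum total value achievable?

This is a 0/1 knapsack; check combinations near the capacity.
- D+F: volume 9+3=12, value 40+7=47
- B+F: volume 7+3=10, value 39+7=46
- D: volume 9, value 40
- B: volume 7, value 39
- A+F: volume 8+3=11, value 32+7=39
Best: $47.

$47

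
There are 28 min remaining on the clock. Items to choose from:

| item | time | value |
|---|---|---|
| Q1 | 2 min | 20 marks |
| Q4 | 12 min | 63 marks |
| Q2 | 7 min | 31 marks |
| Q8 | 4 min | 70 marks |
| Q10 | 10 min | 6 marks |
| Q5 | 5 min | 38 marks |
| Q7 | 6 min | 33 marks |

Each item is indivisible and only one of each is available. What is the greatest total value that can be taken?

204 marks

Check high-value combinations within 28 min:
- Q4+Q8+Q5+Q7: time 12+4+5+6=27, value 63+70+38+33=204
- Q4+Q2+Q8+Q5: time 12+7+4+5=28, value 63+31+70+38=202
- Q1+Q2+Q8+Q5+Q7: time 2+7+4+5+6=24, value 20+31+70+38+33=192
- Q1+Q4+Q8+Q5: time 2+12+4+5=23, value 20+63+70+38=191
Best: 204 marks.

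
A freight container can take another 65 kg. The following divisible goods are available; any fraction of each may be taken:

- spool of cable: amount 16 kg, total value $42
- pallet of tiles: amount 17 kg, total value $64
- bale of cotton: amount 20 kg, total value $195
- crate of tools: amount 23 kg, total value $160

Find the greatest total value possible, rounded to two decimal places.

432.13

Take in order of value per unit:
- bale of cotton (195/20 per unit): all 20 → value 195, running total 195.00
- crate of tools (160/23 per unit): all 23 → value 160, running total 355.00
- pallet of tiles (64/17 per unit): all 17 → value 64, running total 419.00
- spool of cable (42/16 per unit): 5 of 16 → value 5×42/16 = 13.1250, running total 432.13
Total 432.13.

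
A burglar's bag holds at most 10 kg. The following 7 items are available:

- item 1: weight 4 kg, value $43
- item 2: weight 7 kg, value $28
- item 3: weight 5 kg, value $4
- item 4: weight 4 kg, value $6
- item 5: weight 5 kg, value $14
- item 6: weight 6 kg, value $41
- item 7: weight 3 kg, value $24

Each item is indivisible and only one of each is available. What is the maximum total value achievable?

$84

This is a 0/1 knapsack; check combinations near the capacity.
- item 1+item 6: weight 4+6=10, value 43+41=84
- item 1+item 7: weight 4+3=7, value 43+24=67
- item 6+item 7: weight 6+3=9, value 41+24=65
- item 1+item 5: weight 4+5=9, value 43+14=57
Best: $84.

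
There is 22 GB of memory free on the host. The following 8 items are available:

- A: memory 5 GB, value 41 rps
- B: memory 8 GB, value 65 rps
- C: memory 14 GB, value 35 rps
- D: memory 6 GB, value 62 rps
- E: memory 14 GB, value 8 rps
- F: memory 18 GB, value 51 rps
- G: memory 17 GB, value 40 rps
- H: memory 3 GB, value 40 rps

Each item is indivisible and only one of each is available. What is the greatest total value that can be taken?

This is a 0/1 knapsack; check combinations near the capacity.
- A+B+D+H: memory 5+8+6+3=22, value 41+65+62+40=208
- A+B+D: memory 5+8+6=19, value 41+65+62=168
- B+D+H: memory 8+6+3=17, value 65+62+40=167
Best: 208 rps.

208 rps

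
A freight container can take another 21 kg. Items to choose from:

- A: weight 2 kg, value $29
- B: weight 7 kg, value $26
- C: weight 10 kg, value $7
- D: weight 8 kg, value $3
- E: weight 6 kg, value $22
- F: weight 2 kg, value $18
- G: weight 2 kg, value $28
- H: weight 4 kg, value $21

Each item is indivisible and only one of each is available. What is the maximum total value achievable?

Check high-value combinations within 21 kg:
- A+B+E+G+H: weight 2+7+6+2+4=21, value 29+26+22+28+21=126
- A+B+E+F+G: weight 2+7+6+2+2=19, value 29+26+22+18+28=123
- A+B+F+G+H: weight 2+7+2+2+4=17, value 29+26+18+28+21=122
Best: $126.

$126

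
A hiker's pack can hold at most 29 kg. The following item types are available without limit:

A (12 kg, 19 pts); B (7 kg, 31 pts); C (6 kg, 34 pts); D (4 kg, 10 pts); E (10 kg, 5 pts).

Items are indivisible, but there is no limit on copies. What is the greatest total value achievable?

Best value-per-unit is C at 34/6; filling with it alone gives 4×34 = 136.
Optimal mix: 4×C + 1×D → weight 28, value 146.

146 pts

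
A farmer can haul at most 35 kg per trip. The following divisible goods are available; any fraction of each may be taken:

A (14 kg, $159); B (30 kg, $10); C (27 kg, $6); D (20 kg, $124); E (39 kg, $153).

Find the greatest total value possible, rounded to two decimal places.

286.92

Take in order of value per unit:
- A (159/14 per unit): all 14 → value 159, running total 159.00
- D (124/20 per unit): all 20 → value 124, running total 283.00
- E (153/39 per unit): 1 of 39 → value 1×153/39 = 3.9231, running total 286.92
Total 286.92.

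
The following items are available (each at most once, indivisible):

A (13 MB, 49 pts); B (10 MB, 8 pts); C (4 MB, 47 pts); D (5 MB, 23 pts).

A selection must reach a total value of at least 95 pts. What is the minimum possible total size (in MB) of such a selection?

17

Subsets with value ≥ 95, sorted by total size:
- A+C: size 17, value 96
- A+C+D: size 22, value 119
Minimum size: 17 MB.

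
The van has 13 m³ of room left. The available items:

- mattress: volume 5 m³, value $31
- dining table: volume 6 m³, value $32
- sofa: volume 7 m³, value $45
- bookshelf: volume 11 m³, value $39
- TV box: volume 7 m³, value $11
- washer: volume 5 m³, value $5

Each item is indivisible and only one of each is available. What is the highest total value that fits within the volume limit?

Check high-value combinations within 13 m³:
- dining table+sofa: volume 6+7=13, value 32+45=77
- mattress+sofa: volume 5+7=12, value 31+45=76
- mattress+dining table: volume 5+6=11, value 31+32=63
- sofa+washer: volume 7+5=12, value 45+5=50
Best: $77.

$77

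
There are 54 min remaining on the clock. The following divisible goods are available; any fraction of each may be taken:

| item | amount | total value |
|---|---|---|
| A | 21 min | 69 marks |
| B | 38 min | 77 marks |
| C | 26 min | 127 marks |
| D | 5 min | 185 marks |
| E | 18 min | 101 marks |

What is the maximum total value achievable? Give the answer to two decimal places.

429.43

Take in order of value per unit:
- D (185/5 per unit): all 5 → value 185, running total 185.00
- E (101/18 per unit): all 18 → value 101, running total 286.00
- C (127/26 per unit): all 26 → value 127, running total 413.00
- A (69/21 per unit): 5 of 21 → value 5×69/21 = 16.4286, running total 429.43
Total 429.43.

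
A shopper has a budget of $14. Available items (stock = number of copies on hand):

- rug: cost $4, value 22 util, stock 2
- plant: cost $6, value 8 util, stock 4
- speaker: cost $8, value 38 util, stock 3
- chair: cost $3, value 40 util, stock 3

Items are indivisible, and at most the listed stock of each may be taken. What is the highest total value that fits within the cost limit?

142 util

Top feasible selections:
- 1×rug + 3×chair: cost 13, value 142
- 2×rug + 2×chair: cost 14, value 124
- 3×chair: cost 9, value 120
Best: 142 util.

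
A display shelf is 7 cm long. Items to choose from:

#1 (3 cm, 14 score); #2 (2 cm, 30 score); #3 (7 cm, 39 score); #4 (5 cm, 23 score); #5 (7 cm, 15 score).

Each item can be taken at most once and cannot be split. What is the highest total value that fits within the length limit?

This is a 0/1 knapsack; check combinations near the capacity.
- #2+#4: length 2+5=7, value 30+23=53
- #1+#2: length 3+2=5, value 14+30=44
- #3: length 7, value 39
- #2: length 2, value 30
- #4: length 5, value 23
Best: 53 score.

53 score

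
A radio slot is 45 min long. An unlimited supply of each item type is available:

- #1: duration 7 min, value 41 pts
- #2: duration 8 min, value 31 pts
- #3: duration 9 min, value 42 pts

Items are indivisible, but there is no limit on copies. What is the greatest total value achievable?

247 pts

Best value-per-unit is #1 at 41/7; filling with it alone gives 6×41 = 246.
Optimal mix: 5×#1 + 1×#3 → duration 44, value 247.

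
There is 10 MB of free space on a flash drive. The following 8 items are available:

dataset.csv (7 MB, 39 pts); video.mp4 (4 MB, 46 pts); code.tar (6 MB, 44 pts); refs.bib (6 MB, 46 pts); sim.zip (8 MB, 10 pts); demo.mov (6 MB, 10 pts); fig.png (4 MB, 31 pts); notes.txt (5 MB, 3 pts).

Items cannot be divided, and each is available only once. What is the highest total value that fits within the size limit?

92 pts

Check high-value combinations within 10 MB:
- video.mp4+refs.bib: size 4+6=10, value 46+46=92
- video.mp4+code.tar: size 4+6=10, value 46+44=90
- video.mp4+fig.png: size 4+4=8, value 46+31=77
- refs.bib+fig.png: size 6+4=10, value 46+31=77
- code.tar+fig.png: size 6+4=10, value 44+31=75
Best: 92 pts.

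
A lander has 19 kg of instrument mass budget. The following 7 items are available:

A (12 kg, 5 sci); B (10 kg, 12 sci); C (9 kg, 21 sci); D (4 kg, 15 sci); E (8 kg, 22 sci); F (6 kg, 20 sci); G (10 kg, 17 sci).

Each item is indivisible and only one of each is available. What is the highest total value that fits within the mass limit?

Check high-value combinations within 19 kg:
- D+E+F: mass 4+8+6=18, value 15+22+20=57
- C+D+F: mass 9+4+6=19, value 21+15+20=56
- C+E: mass 9+8=17, value 21+22=43
- E+F: mass 8+6=14, value 22+20=42
- C+F: mass 9+6=15, value 21+20=41
Best: 57 sci.

57 sci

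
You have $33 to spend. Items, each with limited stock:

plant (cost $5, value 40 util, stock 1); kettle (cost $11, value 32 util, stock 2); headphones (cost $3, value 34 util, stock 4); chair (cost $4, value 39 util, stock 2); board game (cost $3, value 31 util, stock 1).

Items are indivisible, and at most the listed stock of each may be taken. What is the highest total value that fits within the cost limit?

285 util

Top feasible selections:
- 1×plant + 4×headphones + 2×chair + 1×board game: cost 28, value 285
- 1×plant + 4×headphones + 2×chair: cost 25, value 254
- 1×plant + 1×kettle + 3×headphones + 2×chair: cost 33, value 252
Best: 285 util.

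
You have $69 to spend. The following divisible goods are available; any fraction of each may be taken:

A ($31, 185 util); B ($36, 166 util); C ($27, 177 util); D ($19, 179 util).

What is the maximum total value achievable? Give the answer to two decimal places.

Take in order of value per unit:
- D (179/19 per unit): all 19 → value 179, running total 179.00
- C (177/27 per unit): all 27 → value 177, running total 356.00
- A (185/31 per unit): 23 of 31 → value 23×185/31 = 137.2581, running total 493.26
Total 493.26.

493.26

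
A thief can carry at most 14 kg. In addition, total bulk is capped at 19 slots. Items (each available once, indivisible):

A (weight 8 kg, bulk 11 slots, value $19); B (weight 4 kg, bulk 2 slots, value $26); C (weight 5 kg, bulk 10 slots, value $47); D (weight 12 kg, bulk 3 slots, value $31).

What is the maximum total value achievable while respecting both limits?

$73

Feasible sets respecting both limits:
- B+C: weight 9, bulk 12, value 73
- C: weight 5, bulk 10, value 47
- A+B: weight 12, bulk 13, value 45
- D: weight 12, bulk 3, value 31
Best: $73.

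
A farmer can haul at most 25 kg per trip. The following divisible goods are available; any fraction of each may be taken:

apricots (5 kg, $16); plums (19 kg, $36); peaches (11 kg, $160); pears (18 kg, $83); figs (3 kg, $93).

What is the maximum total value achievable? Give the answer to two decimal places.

303.72

Take in order of value per unit:
- figs (93/3 per unit): all 3 → value 93, running total 93.00
- peaches (160/11 per unit): all 11 → value 160, running total 253.00
- pears (83/18 per unit): 11 of 18 → value 11×83/18 = 50.7222, running total 303.72
Total 303.72.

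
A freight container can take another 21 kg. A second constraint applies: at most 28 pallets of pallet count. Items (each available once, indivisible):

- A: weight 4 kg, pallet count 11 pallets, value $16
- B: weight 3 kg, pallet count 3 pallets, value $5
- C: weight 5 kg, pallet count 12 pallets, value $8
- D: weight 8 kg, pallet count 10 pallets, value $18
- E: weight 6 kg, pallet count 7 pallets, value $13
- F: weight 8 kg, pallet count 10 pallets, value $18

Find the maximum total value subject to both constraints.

Feasible sets respecting both limits:
- A+D+E: weight 18, pallet count 28, value 47
- A+E+F: weight 18, pallet count 28, value 47
- B+D+F: weight 19, pallet count 23, value 41
- A+B+D: weight 15, pallet count 24, value 39
Best: $47.

$47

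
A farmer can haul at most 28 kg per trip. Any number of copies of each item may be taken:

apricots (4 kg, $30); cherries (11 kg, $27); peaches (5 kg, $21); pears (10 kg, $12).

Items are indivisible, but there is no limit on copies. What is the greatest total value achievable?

$210

Best value-per-unit is apricots at 30/4, and filling with it alone uses weight 7×4=28. No mix of the others beats 7×30 = 210.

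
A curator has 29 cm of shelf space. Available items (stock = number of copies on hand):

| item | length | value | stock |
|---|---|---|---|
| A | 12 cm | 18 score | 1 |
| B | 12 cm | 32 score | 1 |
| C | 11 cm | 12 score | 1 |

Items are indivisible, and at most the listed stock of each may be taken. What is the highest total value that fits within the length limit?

50 score

Best selections within length 29 and stock limits:
- 1×A + 1×B: length 24, value 50
- 1×B + 1×C: length 23, value 44
Best: 50 score.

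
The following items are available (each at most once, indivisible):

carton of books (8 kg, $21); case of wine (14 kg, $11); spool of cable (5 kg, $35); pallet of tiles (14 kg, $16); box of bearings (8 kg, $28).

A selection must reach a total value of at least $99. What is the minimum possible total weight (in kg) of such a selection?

Subsets with value ≥ 99, sorted by total weight:
- carton of books+spool of cable+pallet of tiles+box of bearings: weight 35, value 100
- carton of books+case of wine+spool of cable+pallet of tiles+box of bearings: weight 49, value 111
Minimum weight: 35 kg.

35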